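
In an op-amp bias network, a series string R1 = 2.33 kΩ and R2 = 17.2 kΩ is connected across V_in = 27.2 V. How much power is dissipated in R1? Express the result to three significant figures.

P ≈ 4.52 mW

ΣR = 19.53 kΩ → I = 27.2/19.53 = 1.393 mA.
P = I²R = 1.940 × 2.33 = 4.519 mW.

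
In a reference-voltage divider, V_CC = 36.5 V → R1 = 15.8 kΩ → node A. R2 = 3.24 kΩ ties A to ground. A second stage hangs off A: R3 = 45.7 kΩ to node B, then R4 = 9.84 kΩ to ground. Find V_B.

The second stage (R3 + R4 = 55.54 kΩ) loads node A in parallel with R2.
R2 ‖ (R3+R4) = 3.061 kΩ.
First divider: V_A = V_CC · 3.061/(15.8 + 3.061) = 5.924 V.
V_B = V_A × 0.1772 = 1.050 V.

V_B ≈ 1.05 V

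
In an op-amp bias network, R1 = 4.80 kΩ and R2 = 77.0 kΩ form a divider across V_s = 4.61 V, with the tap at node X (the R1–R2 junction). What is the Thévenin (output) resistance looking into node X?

Zeroing V_s shorts the top of R1 to ground, so R_th = R1 ‖ R2 = 4.518 kΩ.

R_th ≈ 4.52 kΩ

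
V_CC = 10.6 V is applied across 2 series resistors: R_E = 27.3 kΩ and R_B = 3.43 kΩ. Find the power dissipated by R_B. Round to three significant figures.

P ≈ 0.408 mW

ΣR = 30.73 kΩ → I = 10.6/30.73 = 0.3449 mA.
P(R_B) = I²·R_B = (0.3449)² × 3.43 = 0.4081 mW.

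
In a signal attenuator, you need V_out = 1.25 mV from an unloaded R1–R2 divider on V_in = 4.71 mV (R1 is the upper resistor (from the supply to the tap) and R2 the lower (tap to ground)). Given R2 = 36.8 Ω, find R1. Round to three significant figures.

R1 ≈ 102 Ω

The divider ratio is R2/(R1+R2) = 1.25/4.71 = 0.2654.
R1 = R2·(1/k − 1) = 36.8 × 2.768 = 101.9 Ω.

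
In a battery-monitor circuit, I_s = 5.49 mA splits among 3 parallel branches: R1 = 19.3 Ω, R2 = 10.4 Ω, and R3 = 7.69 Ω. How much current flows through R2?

ΣG = 1/19.3 + 1/10.4 + 1/7.69 = 0.2780.
By the current-divider rule, I = I_s · G_k/ΣG = 5.49 × 0.3459 = 1.899 mA.

I ≈ 1.90 mA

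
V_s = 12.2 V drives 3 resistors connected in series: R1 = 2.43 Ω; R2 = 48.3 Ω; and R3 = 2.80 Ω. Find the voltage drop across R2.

ΣR = 2.43 + 48.3 + 2.80 = 53.53 Ω.
By the voltage-divider rule, V = 12.2 × 48.30/53.53 = 11.01 V.

V ≈ 11.0 V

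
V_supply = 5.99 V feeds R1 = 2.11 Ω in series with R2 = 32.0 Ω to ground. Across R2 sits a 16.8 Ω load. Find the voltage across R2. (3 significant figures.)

V_out ≈ 5.03 V

First combine the lower leg with the load: R2 ‖ R_L = 11.02 Ω.
Now apply the divider: V_out = 5.99 × 0.8393 = 5.027 V.
(Unloaded it would be 5.62 V; the load pulls it down.)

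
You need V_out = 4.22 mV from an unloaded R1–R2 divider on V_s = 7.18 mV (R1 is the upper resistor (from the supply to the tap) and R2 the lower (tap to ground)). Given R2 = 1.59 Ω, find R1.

R1 ≈ 1.12 Ω

The divider ratio is R2/(R1+R2) = 4.22/7.18 = 0.5877.
Rearranging, R1 = R2·(1−k)/k = 1.59 × 0.7014 = 1.115 Ω.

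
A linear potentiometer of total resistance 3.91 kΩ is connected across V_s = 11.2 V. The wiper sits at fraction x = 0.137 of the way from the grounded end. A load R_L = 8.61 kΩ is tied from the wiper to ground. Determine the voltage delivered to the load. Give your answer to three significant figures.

The pot divides into 3.374 kΩ above the wiper and 0.5357 kΩ below.
(x·R_p) ‖ R_L = 0.5043 kΩ.
Loaded-divider output: V_out = 11.2 × 0.1300 = 1.456 V.

V_out ≈ 1.46 V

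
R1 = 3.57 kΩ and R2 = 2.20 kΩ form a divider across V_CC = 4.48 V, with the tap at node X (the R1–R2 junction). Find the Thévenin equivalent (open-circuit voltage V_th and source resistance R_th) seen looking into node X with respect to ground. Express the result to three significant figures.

V_th ≈ 1.71 V, R_th ≈ 1.36 kΩ

V_th is the unloaded tap voltage: V_CC · R2/(R1+R2) = 4.48 × 0.3813 = 1.708 V.
With V_CC suppressed (replaced by a short), R_th = R1 ‖ R2 = (3.570 × 2.20)/(3.570 + 2.20) = 1.361 kΩ.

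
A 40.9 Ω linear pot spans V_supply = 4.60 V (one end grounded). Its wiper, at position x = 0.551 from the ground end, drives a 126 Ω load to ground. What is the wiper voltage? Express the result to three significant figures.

V_out ≈ 2.35 V

Split the track: R_lower = x·R_p = 22.54 Ω, R_upper = (1−x)·R_p = 18.36 Ω.
R_L loads the lower segment: effective lower R = 19.12 Ω.
Then V_out = V_supply · 19.12/(18.36 + 19.12) = 2.346 V.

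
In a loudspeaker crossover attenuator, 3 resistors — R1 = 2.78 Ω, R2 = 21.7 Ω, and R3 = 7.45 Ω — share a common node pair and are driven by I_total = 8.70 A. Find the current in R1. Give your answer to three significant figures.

Conductances: ΣG = 1/2.78 + 1/21.7 + 1/7.45 = 0.5400 (1/Ω).
By the current-divider rule, I = I_total · G_k/ΣG = 8.70 × 0.6661 = 5.795 A.

I ≈ 5.80 A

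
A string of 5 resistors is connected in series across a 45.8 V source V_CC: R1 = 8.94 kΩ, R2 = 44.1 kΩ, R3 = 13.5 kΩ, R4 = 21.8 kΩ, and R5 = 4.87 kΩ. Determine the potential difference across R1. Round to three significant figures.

ΣR = 8.94 + 44.1 + 13.5 + 21.8 + 4.87 = 93.21 kΩ.
Voltage divider: V = V_CC · (8.940 / 93.21) = 45.8 × 0.09591 = 4.393 V.

V ≈ 4.39 V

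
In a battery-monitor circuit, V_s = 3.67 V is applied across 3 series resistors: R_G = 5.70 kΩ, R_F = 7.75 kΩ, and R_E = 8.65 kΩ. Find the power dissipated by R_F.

ΣR = 22.10 kΩ → I = 3.67/22.10 = 0.1661 mA.
P = I²R = 0.02758 × 7.75 = 0.2137 mW.

P ≈ 0.214 mW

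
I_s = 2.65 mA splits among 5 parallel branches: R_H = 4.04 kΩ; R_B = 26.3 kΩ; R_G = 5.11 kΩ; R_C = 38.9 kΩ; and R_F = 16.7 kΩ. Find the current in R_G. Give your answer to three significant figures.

Conductances: ΣG = 1/4.04 + 1/26.3 + 1/5.11 + 1/38.9 + 1/16.7 = 0.5668 (1/kΩ).
Current divider: I(R_G) = I_s · G_k/ΣG = 2.65 × (0.1957/0.5668) = 2.65 × 0.3452 = 0.9149 mA.

I ≈ 0.915 mA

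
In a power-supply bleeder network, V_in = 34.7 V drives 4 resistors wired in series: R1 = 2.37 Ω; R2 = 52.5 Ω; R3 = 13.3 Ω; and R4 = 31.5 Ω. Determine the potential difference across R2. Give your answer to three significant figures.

Total series resistance ΣR = 2.37 + 52.5 + 13.3 + 31.5 = 99.67 Ω.
V = V_in · R/ΣR = 34.7 × 0.5267 = 18.28 V.

V ≈ 18.3 V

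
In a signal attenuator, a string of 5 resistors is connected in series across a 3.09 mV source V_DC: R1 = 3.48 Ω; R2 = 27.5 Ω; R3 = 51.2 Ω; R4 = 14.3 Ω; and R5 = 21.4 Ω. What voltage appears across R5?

V ≈ 0.561 mV

Total series resistance ΣR = 3.48 + 27.5 + 51.2 + 14.3 + 21.4 = 117.9 Ω.
By the voltage-divider rule, V = 3.09 × 21.40/117.9 = 0.5610 mV.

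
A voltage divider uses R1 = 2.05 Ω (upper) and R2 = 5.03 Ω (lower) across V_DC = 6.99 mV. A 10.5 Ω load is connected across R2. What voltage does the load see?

V_out ≈ 4.36 mV

R2 ‖ R_L = (5.03 × 10.5)/(5.03 + 10.5) = 3.401 Ω.
Voltage divider with the loaded lower leg: V_out = 6.99 × 3.401/(2.05 + 3.401) = 6.99 × 0.6239 = 4.361 mV.
(Unloaded it would be 4.97 mV; the load pulls it down.)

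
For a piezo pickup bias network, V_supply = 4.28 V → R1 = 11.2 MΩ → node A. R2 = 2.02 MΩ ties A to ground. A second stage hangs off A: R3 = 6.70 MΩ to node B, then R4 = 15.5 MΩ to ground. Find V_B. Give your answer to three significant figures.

V_B ≈ 0.424 V

Node A sees R2 in parallel with the series input of stage 2, R3 + R4 = 22.20 MΩ.
R2 ‖ (R3+R4) = 1.852 MΩ.
V_A = 4.28 × 1.852/(11.2 + 1.852) = 0.6072 V.
Then the unloaded second divider: V_B = V_A × R4/(R3+R4) = 0.6072 × 0.6982 = 0.4239 V.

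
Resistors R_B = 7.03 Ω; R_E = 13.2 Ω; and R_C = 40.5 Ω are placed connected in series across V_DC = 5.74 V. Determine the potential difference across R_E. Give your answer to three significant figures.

V ≈ 1.25 V

Series total: ΣR = 7.03 + 13.2 + 40.5 = 60.73 Ω.
By the voltage-divider rule, V = 5.74 × 13.20/60.73 = 1.248 V.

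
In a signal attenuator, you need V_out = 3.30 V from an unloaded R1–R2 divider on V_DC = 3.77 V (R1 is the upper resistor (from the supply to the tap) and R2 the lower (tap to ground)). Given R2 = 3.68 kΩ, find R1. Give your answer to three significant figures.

V_out/V_DC = R2/(R1+R2) = 0.8753.
So R1 = R2 · (V_DC/V_out − 1) = 3.68 × (3.77/3.30 − 1) = 3.68 × 0.1424 = 0.5241 kΩ.

R1 ≈ 0.524 kΩ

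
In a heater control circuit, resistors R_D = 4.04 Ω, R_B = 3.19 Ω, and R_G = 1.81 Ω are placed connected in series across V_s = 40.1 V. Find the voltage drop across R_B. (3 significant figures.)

Total series resistance ΣR = 4.04 + 3.19 + 1.81 = 9.040 Ω.
Voltage divider: V = V_s · (3.190 / 9.040) = 40.1 × 0.3529 = 14.15 V.

V ≈ 14.2 V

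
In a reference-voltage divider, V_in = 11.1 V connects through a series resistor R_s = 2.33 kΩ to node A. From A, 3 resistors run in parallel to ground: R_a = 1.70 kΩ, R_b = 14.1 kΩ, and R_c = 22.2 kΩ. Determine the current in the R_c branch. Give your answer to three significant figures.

Parallel bank: R_p = 1/(1/1.70 + 1/14.1 + 1/22.2) = 1.420 kΩ.
Node voltage V_A = V_in · R_p/(R_s + R_p) = 11.1 × 0.3787 = 4.203 V.
Branch current I = V_A/R_c = 4.203/22.2 = 0.1893 mA.

I ≈ 0.189 mA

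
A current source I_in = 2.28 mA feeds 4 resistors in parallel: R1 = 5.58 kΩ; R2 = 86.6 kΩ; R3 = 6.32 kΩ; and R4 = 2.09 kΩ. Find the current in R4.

I ≈ 1.32 mA

ΣG = 1/5.58 + 1/86.6 + 1/6.32 + 1/2.09 = 0.8275.
R4 takes the fraction G_k/ΣG = 0.4785/0.8275 = 0.5782, so I = 2.28 × 0.5782 = 1.318 mA.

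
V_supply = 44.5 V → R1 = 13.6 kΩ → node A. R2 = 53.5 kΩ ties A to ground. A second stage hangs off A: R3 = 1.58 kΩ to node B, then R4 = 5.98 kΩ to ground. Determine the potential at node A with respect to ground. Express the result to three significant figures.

V_A ≈ 14.6 V

The second stage (R3 + R4 = 7.560 kΩ) loads node A in parallel with R2.
Effective lower resistance at A: R2 ‖ 7.560 = 6.624 kΩ.
V_A = 44.5 × 6.624/(13.6 + 6.624) = 14.58 V.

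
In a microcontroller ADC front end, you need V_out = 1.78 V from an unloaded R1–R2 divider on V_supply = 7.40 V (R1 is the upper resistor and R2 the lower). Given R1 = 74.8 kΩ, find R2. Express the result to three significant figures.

V_out/V_supply = R2/(R1+R2) = 0.2405.
Rearranging, R2 = R1·k/(1−k) = 74.8 × 0.3167 = 23.69 kΩ.

R2 ≈ 23.7 kΩ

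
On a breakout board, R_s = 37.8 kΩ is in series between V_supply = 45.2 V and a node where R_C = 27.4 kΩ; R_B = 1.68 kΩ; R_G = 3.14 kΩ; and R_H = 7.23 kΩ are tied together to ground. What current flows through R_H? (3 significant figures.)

I ≈ 0.148 mA

Parallel bank: R_p = 1/(1/27.4 + 1/1.68 + 1/3.14 + 1/7.23) = 0.9187 kΩ.
V_A = 45.2 × 0.9187/38.72 = 1.072 V.
I(R_H) = V_A / R_H = 1.072/7.23 = 0.1483 mA.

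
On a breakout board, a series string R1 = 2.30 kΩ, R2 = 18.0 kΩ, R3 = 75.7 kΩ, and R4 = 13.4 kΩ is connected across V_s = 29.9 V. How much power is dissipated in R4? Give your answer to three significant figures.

P ≈ 1.00 mW

The common current is I = 29.9/109.4 = 0.2733 mA.
V(R4) = I·R = 3.662 V; P = V·I = 3.662 × 0.2733 = 1.001 mW.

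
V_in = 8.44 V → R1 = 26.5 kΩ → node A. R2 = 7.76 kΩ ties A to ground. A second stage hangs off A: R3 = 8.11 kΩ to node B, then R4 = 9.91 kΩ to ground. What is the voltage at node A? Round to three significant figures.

The second stage (R3 + R4 = 18.02 kΩ) loads node A in parallel with R2.
Effective lower resistance at A: R2 ‖ 18.02 = 5.424 kΩ.
First divider: V_A = V_in · 5.424/(26.5 + 5.424) = 1.434 V.

V_A ≈ 1.43 V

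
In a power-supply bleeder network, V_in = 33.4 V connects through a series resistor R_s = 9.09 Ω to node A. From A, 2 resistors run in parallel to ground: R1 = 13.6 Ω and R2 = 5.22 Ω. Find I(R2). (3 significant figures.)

Combine the parallel branches: R_p = (1/13.6 + 1/5.22)⁻¹ = 3.772 Ω.
Node voltage V_A = V_in · R_p/(R_s + R_p) = 33.4 × 0.2933 = 9.795 V.
Branch current I = V_A/R2 = 9.795/5.22 = 1.877 A.
(Equivalently: I_total = 2.597 A, then current-divider fraction G_k/ΣG = 0.7226.)

I ≈ 1.88 A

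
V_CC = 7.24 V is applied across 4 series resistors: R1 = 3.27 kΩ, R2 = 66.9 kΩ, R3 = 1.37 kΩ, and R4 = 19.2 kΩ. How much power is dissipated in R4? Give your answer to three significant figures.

The common current is I = 7.24/90.74 = 0.07979 mA.
V(R4) = I·R = 1.532 V; P = V·I = 1.532 × 0.07979 = 0.1222 mW.

P ≈ 0.122 mW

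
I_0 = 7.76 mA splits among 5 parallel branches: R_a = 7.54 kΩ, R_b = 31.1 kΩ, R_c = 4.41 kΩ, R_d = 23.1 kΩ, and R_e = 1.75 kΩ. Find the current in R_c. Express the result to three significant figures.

I ≈ 1.75 mA

Total conductance ΣG = 1/7.54 + 1/31.1 + 1/4.41 + 1/23.1 + 1/1.75 = 1.006 (units of 1/kΩ).
R_c takes the fraction G_k/ΣG = 0.2268/1.006 = 0.2253, so I = 7.76 × 0.2253 = 1.749 mA.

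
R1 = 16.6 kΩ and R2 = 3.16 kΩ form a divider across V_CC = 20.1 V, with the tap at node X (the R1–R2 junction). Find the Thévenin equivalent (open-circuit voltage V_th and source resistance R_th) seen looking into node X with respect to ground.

V_th ≈ 3.21 V, R_th ≈ 2.65 kΩ

Open-circuit (no load on X): V_th = V_CC · R2/(R1 + R2) = 20.1 × 3.16/(16.60 + 3.16) = 3.214 V.
Zeroing V_CC shorts the top of R1 to ground, so R_th = R1 ‖ R2 = 2.655 kΩ.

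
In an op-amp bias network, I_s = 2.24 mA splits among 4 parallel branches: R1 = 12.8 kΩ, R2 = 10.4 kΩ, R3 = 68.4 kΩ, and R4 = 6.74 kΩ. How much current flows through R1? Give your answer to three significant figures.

Conductances: ΣG = 1/12.8 + 1/10.4 + 1/68.4 + 1/6.74 = 0.3373 (1/kΩ).
By the current-divider rule, I = I_s · G_k/ΣG = 2.24 × 0.2316 = 0.5189 mA.

I ≈ 0.519 mA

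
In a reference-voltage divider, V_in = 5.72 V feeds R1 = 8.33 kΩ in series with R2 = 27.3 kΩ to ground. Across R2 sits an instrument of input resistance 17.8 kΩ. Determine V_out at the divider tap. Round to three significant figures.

V_out ≈ 3.23 V

First combine the lower leg with the load: R2 ‖ R_L = 10.77 kΩ.
Voltage divider with the loaded lower leg: V_out = 5.72 × 10.77/(8.33 + 10.77) = 5.72 × 0.5640 = 3.226 V.
(Unloaded it would be 4.38 V; the load pulls it down.)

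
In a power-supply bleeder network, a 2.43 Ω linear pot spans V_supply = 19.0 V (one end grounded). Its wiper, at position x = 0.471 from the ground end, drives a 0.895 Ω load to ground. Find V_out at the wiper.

The pot divides into 1.285 Ω above the wiper and 1.145 Ω below.
(x·R_p) ‖ R_L = 0.5023 Ω.
Then V_out = V_supply · 0.5023/(1.285 + 0.5023) = 5.338 V.

V_out ≈ 5.34 V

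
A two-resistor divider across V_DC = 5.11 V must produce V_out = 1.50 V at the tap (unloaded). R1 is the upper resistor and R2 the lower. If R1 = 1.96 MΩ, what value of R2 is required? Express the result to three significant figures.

R2 ≈ 0.814 MΩ

V_out/V_DC = R2/(R1+R2) = 0.2935.
R2 = R1 · 0.2935/(1 − 0.2935) = 0.8144 MΩ.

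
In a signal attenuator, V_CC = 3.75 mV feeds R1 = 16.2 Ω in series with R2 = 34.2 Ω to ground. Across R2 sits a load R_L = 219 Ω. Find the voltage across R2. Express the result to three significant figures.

V_out ≈ 2.42 mV

First combine the lower leg with the load: R2 ‖ R_L = 29.58 Ω.
Voltage divider with the loaded lower leg: V_out = 3.75 × 29.58/(16.2 + 29.58) = 3.75 × 0.6461 = 2.423 mV.
(Unloaded it would be 2.54 mV; the load pulls it down.)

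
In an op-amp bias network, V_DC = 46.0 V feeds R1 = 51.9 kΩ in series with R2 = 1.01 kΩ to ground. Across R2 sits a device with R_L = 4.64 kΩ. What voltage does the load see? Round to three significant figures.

The load sits in parallel with R2, giving an effective lower resistance R2' = R2·R_L/(R2+R_L) = 0.8295 kΩ.
Voltage divider with the loaded lower leg: V_out = 46.0 × 0.8295/(51.9 + 0.8295) = 46.0 × 0.01573 = 0.7236 V.

V_out ≈ 0.724 V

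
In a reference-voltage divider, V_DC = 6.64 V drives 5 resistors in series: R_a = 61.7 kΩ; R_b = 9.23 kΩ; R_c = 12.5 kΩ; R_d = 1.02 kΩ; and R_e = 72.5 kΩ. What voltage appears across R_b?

V ≈ 0.390 V

ΣR = 61.7 + 9.23 + 12.5 + 1.02 + 72.5 = 157.0 kΩ.
V = V_DC · R/ΣR = 6.64 × 0.05881 = 0.3905 V.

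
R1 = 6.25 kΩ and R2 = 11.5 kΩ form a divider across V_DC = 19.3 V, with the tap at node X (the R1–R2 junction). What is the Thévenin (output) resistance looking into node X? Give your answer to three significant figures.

R_th ≈ 4.05 kΩ

Zeroing V_DC shorts the top of R1 to ground, so R_th = R1 ‖ R2 = 4.049 kΩ.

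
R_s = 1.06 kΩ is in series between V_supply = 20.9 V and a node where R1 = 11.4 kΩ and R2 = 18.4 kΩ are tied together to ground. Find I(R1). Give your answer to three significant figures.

I ≈ 1.59 mA

Combine the parallel branches: R_p = (1/11.4 + 1/18.4)⁻¹ = 7.039 kΩ.
V_A by voltage divider: V_A = 20.9 × 7.039/(1.06 + 7.039) = 18.16 V.
I(R1) = V_A / R1 = 18.16/11.4 = 1.593 mA.
(Equivalently: I_total = 2.581 mA, then current-divider fraction G_k/ΣG = 0.6174.)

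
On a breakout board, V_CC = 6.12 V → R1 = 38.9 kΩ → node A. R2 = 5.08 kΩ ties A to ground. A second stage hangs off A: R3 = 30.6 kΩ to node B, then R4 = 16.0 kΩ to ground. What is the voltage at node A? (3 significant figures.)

V_A ≈ 0.645 V

Node A sees R2 in parallel with the series input of stage 2, R3 + R4 = 46.60 kΩ.
R2 ‖ (R3+R4) = 4.581 kΩ.
First divider: V_A = V_CC · 4.581/(38.9 + 4.581) = 0.6447 V.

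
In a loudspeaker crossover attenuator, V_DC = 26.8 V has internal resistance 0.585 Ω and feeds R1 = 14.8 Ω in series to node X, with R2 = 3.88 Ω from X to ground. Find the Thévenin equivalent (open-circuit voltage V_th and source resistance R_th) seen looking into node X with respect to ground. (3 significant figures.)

R1' = 0.585 + 14.8 = 15.39 Ω (source resistance + R1).
V_th is the unloaded tap voltage: V_DC · R2/(R1'+R2) = 26.8 × 0.2014 = 5.398 V.
Zeroing V_DC shorts the top of R1' to ground, so R_th = R1' ‖ R2 = 3.099 Ω.

V_th ≈ 5.40 V, R_th ≈ 3.10 Ω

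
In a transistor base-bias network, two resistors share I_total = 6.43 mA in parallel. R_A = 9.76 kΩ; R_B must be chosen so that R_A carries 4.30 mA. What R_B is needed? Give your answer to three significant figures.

R_B ≈ 19.7 kΩ

Two-branch current divider: I_A = I_total · R_B/(R_A + R_B).
With f = 0.6687, R_B = R_A · f/(1−f) = 9.76 × 2.019 = 19.70 kΩ.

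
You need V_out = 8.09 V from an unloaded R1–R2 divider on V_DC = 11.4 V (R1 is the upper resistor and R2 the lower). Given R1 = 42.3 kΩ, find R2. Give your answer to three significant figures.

V_out/V_DC = R2/(R1+R2) = 0.7096.
So R2 = R1 · V_out/(V_DC − V_out) = 42.3 × 8.09/(11.4 − 8.09) = 42.3 × 2.444 = 103.4 kΩ.

R2 ≈ 103 kΩ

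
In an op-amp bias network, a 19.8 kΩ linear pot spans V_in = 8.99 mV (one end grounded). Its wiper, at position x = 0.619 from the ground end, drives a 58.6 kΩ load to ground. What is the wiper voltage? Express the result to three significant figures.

V_out ≈ 5.15 mV

The pot divides into 7.544 kΩ above the wiper and 12.26 kΩ below.
(x·R_p) ‖ R_L = 10.14 kΩ.
V_out = 8.99 × 10.14/(7.544 + 10.14) = 5.154 mV.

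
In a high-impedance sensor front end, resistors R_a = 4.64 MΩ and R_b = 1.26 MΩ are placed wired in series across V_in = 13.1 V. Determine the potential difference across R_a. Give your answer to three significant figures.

V ≈ 10.3 V

Total series resistance ΣR = 4.64 + 1.26 = 5.900 MΩ.
Voltage divider: V = V_in · (4.640 / 5.900) = 13.1 × 0.7864 = 10.30 V.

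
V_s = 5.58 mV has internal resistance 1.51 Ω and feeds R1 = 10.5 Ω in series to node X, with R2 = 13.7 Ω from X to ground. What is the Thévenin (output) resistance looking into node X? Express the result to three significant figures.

R1' = 1.51 + 10.5 = 12.01 Ω (source resistance + R1).
With V_s suppressed (replaced by a short), R_th = R1' ‖ R2 = (12.01 × 13.7)/(12.01 + 13.7) = 6.400 Ω.

R_th ≈ 6.40 Ω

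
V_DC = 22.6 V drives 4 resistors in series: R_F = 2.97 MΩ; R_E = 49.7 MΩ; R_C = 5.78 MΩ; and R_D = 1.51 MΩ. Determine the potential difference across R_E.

V ≈ 18.7 V

Series total: ΣR = 2.97 + 49.7 + 5.78 + 1.51 = 59.96 MΩ.
V = V_DC · R/ΣR = 22.6 × 0.8289 = 18.73 V.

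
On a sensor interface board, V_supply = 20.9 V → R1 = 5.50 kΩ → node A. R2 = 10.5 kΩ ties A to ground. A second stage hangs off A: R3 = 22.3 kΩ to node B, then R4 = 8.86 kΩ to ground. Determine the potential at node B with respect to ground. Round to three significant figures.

Looking into the second stage from A: R3 + R4 = 31.16 kΩ appears in parallel with R2.
R2 ‖ (R3+R4) = 7.854 kΩ.
So V_A = 20.9 × 0.5881 = 12.29 V.
Stage 2 is unloaded, so V_B = V_A · R4/(R3+R4) = 12.29 × 8.86/31.16 = 3.495 V.

V_B ≈ 3.50 V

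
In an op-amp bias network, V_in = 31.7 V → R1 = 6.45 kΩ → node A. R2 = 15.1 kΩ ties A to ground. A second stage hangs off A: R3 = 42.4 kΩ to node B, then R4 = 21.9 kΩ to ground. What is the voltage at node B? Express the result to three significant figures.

Looking into the second stage from A: R3 + R4 = 64.30 kΩ appears in parallel with R2.
R2 ‖ (R3+R4) = 12.23 kΩ.
V_A = 31.7 × 12.23/(6.45 + 12.23) = 20.75 V.
Stage 2 is unloaded, so V_B = V_A · R4/(R3+R4) = 20.75 × 21.9/64.30 = 7.068 V.

V_B ≈ 7.07 V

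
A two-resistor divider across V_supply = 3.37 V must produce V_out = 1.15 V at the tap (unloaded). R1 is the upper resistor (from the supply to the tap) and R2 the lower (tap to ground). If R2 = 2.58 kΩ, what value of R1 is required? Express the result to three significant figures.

Required fraction k = V_out/V_supply = 0.3412.
R1 = R2·(1/k − 1) = 2.58 × 1.930 = 4.981 kΩ.

R1 ≈ 4.98 kΩ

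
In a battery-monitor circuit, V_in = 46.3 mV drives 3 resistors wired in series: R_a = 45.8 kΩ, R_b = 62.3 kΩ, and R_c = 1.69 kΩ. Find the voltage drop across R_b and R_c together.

Total series resistance ΣR = 45.8 + 62.3 + 1.69 = 109.8 kΩ.
R_{R_b..R_c} = 62.3 + 1.69 = 63.99 kΩ.
Voltage divider: V = V_in · (63.99 / 109.8) = 46.3 × 0.5828 = 26.99 mV.

V ≈ 27.0 mV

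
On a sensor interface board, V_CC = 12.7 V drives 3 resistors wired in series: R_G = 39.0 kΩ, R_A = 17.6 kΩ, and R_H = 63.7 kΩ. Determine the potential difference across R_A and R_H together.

V ≈ 8.58 V

ΣR = 39.0 + 17.6 + 63.7 = 120.3 kΩ.
R_{R_A..R_H} = 17.6 + 63.7 = 81.30 kΩ.
V = V_CC · R/ΣR = 12.7 × 0.6758 = 8.583 V.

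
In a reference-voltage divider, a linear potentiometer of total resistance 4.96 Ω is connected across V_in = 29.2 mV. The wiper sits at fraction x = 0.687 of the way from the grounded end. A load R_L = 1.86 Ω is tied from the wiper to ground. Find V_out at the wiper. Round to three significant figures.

Split the track: R_lower = x·R_p = 3.408 Ω, R_upper = (1−x)·R_p = 1.552 Ω.
(x·R_p) ‖ R_L = 1.203 Ω.
Then V_out = V_in · 1.203/(1.552 + 1.203) = 12.75 mV.
(Unloaded: V_out = x·V_in = 20.1 mV.)

V_out ≈ 12.7 mV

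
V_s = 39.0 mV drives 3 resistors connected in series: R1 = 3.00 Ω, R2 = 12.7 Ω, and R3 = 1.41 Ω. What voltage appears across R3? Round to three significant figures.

V ≈ 3.21 mV

Total series resistance ΣR = 3.00 + 12.7 + 1.41 = 17.11 Ω.
V = V_s · R/ΣR = 39.0 × 0.08241 = 3.214 mV.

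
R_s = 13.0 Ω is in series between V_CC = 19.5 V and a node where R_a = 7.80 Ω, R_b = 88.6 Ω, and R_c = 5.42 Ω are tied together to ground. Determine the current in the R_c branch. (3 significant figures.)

Combine the parallel branches: R_p = (1/7.80 + 1/88.6 + 1/5.42)⁻¹ = 3.086 Ω.
V_A by voltage divider: V_A = 19.5 × 3.086/(13.0 + 3.086) = 3.741 V.
I(R_c) = V_A / R_c = 3.741/5.42 = 0.6903 A.

I ≈ 0.690 A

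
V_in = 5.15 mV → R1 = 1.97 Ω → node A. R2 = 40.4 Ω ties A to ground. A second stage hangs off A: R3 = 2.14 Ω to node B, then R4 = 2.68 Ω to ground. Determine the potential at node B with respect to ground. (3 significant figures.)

V_B ≈ 1.96 mV

Looking into the second stage from A: R3 + R4 = 4.820 Ω appears in parallel with R2.
Effective lower resistance at A: R2 ‖ 4.820 = 4.306 Ω.
V_A = 5.15 × 4.306/(1.97 + 4.306) = 3.534 mV.
Then the unloaded second divider: V_B = V_A × R4/(R3+R4) = 3.534 × 0.5560 = 1.965 mV.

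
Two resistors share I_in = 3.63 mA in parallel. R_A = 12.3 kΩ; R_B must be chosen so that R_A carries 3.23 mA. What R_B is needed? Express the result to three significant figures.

R_B ≈ 99.3 kΩ

In a two-way split, I_A/I_in = R_B/(R_A + R_B).
With f = 0.8898, R_B = R_A · f/(1−f) = 12.3 × 8.075 = 99.32 kΩ.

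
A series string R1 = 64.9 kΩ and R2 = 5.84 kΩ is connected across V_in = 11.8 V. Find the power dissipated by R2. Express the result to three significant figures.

The common current is I = 11.8/70.74 = 0.1668 mA.
P(R2) = I²·R2 = (0.1668)² × 5.84 = 0.1625 mW.

P ≈ 0.162 mW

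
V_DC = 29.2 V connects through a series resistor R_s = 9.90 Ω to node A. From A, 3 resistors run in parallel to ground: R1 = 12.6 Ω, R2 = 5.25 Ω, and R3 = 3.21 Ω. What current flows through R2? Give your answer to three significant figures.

Equivalent of the parallel group: R_p = 1.720 Ω.
V_A by voltage divider: V_A = 29.2 × 1.720/(9.90 + 1.720) = 4.322 V.
I(R2) = V_A / R2 = 4.322/5.25 = 0.8233 A.

I ≈ 0.823 A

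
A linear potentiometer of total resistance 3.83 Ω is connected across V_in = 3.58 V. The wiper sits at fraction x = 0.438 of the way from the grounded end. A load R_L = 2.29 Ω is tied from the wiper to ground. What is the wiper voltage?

Split the track: R_lower = x·R_p = 1.678 Ω, R_upper = (1−x)·R_p = 2.152 Ω.
(x·R_p) ‖ R_L = 0.9682 Ω.
V_out = 3.58 × 0.9682/(2.152 + 0.9682) = 1.111 V.
(Unloaded: V_out = x·V_in = 1.57 V.)

V_out ≈ 1.11 V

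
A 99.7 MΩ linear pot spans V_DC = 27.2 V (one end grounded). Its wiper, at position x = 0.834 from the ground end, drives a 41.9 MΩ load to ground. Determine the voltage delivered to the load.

The pot divides into 16.55 MΩ above the wiper and 83.15 MΩ below.
Lower segment in parallel with the load: 83.15 ‖ 41.9 = 27.86 MΩ.
Then V_out = V_DC · 27.86/(16.55 + 27.86) = 17.06 V.

V_out ≈ 17.1 V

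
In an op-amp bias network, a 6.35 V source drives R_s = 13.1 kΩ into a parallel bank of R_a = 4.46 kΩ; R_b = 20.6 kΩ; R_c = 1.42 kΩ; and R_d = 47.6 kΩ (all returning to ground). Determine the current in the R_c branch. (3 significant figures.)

I ≈ 0.318 mA

Equivalent of the parallel group: R_p = 1.002 kΩ.
V_A by voltage divider: V_A = 6.35 × 1.002/(13.1 + 1.002) = 0.4512 V.
I(R_c) = V_A / R_c = 0.4512/1.42 = 0.3177 mA.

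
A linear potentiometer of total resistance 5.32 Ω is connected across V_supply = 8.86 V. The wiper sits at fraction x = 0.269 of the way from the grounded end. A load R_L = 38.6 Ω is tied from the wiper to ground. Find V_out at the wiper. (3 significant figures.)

V_out ≈ 2.32 V

Lower segment x·R_p = 1.431 Ω; upper segment (1−x)·R_p = 3.889 Ω.
Lower segment in parallel with the load: 1.431 ‖ 38.6 = 1.380 Ω.
Loaded-divider output: V_out = 8.86 × 0.2619 = 2.320 V.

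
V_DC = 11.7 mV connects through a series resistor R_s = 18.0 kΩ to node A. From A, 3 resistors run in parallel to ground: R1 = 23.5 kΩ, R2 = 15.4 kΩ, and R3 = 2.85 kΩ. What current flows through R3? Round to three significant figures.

I ≈ 0.444 µA

Equivalent of the parallel group: R_p = 2.182 kΩ.
Node voltage V_A = V_DC · R_p/(R_s + R_p) = 11.7 × 0.1081 = 1.265 mV.
I(R3) = V_A / R3 = 1.265/2.85 = 0.4438 µA.
(Equivalently: I_total = 0.5797 µA, then current-divider fraction G_k/ΣG = 0.7655.)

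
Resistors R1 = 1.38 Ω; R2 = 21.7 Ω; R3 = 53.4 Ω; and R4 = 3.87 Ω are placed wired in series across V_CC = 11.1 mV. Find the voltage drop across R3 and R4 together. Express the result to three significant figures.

ΣR = 1.38 + 21.7 + 53.4 + 3.87 = 80.35 Ω.
R_{R3..R4} = 53.4 + 3.87 = 57.27 Ω.
Voltage divider: V = V_CC · (57.27 / 80.35) = 11.1 × 0.7128 = 7.912 mV.

V ≈ 7.91 mV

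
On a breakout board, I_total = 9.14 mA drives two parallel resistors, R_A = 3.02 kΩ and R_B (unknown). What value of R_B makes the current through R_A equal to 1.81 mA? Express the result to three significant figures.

R_B ≈ 0.746 kΩ

In a two-way split, I_A/I_total = R_B/(R_A + R_B).
With f = 0.1980, R_B = R_A · f/(1−f) = 3.02 × 0.2469 = 0.7457 kΩ.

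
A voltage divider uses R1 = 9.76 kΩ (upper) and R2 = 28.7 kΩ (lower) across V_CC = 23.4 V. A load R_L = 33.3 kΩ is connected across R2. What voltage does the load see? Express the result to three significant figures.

V_out ≈ 14.3 V

The load sits in parallel with R2, giving an effective lower resistance R2' = R2·R_L/(R2+R_L) = 15.41 kΩ.
Then V_out = V_CC · R2'/(R1 + R2') = 23.4 × 15.41/25.17 = 14.33 V.
(Unloaded it would be 17.5 V; the load pulls it down.)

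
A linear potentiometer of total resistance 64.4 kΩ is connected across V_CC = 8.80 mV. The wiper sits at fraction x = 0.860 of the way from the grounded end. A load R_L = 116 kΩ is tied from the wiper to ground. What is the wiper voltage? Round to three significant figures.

V_out ≈ 7.09 mV

The pot divides into 9.016 kΩ above the wiper and 55.38 kΩ below.
(x·R_p) ‖ R_L = 37.49 kΩ.
Then V_out = V_CC · 37.49/(9.016 + 37.49) = 7.094 mV.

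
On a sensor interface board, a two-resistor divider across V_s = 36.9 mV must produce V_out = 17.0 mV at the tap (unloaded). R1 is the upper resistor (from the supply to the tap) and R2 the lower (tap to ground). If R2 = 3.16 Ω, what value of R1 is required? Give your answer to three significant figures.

R1 ≈ 3.70 Ω

Required fraction k = V_out/V_s = 0.4607.
So R1 = R2 · (V_s/V_out − 1) = 3.16 × (36.9/17.0 − 1) = 3.16 × 1.171 = 3.699 Ω.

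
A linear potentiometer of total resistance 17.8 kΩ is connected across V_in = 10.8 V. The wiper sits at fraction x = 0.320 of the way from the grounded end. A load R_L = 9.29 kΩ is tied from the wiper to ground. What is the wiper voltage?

V_out ≈ 2.44 V

The pot divides into 12.10 kΩ above the wiper and 5.696 kΩ below.
(x·R_p) ‖ R_L = 3.531 kΩ.
Loaded-divider output: V_out = 10.8 × 0.2258 = 2.439 V.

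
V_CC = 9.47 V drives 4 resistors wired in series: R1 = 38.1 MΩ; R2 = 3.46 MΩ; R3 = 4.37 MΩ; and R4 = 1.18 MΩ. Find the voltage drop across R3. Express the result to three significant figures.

V ≈ 0.878 V

Series total: ΣR = 38.1 + 3.46 + 4.37 + 1.18 = 47.11 MΩ.
Voltage divider: V = V_CC · (4.370 / 47.11) = 9.47 × 0.09276 = 0.8785 V.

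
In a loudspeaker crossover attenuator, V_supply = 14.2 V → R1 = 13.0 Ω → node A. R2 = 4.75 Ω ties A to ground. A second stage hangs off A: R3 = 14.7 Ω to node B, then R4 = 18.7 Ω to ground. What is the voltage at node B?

Looking into the second stage from A: R3 + R4 = 33.40 Ω appears in parallel with R2.
Effective lower resistance at A: R2 ‖ 33.40 = 4.159 Ω.
First divider: V_A = V_supply · 4.159/(13.0 + 4.159) = 3.442 V.
V_B = V_A × 0.5599 = 1.927 V.

V_B ≈ 1.93 V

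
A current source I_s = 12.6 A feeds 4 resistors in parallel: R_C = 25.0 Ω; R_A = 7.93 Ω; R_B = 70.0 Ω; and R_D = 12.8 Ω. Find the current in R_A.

I ≈ 6.15 A

ΣG = 1/25.0 + 1/7.93 + 1/70.0 + 1/12.8 = 0.2585.
R_A takes the fraction G_k/ΣG = 0.1261/0.2585 = 0.4878, so I = 12.6 × 0.4878 = 6.146 A.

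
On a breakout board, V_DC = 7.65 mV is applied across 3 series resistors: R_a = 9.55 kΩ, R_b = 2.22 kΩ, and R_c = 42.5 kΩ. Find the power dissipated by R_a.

ΣR = 54.27 kΩ → I = 7.65/54.27 = 0.1410 µA.
V(R_a) = I·R = 1.346 mV; P = V·I = 1.346 × 0.1410 = 0.1898 nW.

P ≈ 0.190 nW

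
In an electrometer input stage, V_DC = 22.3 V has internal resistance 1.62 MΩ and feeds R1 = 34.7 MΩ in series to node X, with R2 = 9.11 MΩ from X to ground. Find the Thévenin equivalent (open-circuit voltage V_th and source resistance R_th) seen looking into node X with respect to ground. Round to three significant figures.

V_th ≈ 4.47 V, R_th ≈ 7.28 MΩ

R1' = 1.62 + 34.7 = 36.32 MΩ (source resistance + R1).
V_th is the unloaded tap voltage: V_DC · R2/(R1'+R2) = 22.3 × 0.2005 = 4.472 V.
Looking into X with the source shorted: R_th = R1'·R2/(R1'+R2) = 36.32 × 9.11/45.43 = 7.283 MΩ.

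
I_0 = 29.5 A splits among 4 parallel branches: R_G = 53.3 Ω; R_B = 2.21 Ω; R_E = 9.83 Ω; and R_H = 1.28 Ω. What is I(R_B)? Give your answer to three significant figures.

Total conductance ΣG = 1/53.3 + 1/2.21 + 1/9.83 + 1/1.28 = 1.354 (units of 1/Ω).
R_B takes the fraction G_k/ΣG = 0.4525/1.354 = 0.3341, so I = 29.5 × 0.3341 = 9.857 A.

I ≈ 9.86 A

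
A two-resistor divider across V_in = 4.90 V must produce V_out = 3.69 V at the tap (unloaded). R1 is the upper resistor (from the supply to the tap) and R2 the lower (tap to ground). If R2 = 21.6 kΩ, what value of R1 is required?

Required fraction k = V_out/V_in = 0.7531.
So R1 = R2 · (V_in/V_out − 1) = 21.6 × (4.90/3.69 − 1) = 21.6 × 0.3279 = 7.083 kΩ.

R1 ≈ 7.08 kΩ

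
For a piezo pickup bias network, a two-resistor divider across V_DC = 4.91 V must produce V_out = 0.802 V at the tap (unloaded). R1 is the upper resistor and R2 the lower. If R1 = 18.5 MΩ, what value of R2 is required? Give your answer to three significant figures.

V_out/V_DC = R2/(R1+R2) = 0.1633.
R2 = R1 · 0.1633/(1 − 0.1633) = 3.612 MΩ.

R2 ≈ 3.61 MΩ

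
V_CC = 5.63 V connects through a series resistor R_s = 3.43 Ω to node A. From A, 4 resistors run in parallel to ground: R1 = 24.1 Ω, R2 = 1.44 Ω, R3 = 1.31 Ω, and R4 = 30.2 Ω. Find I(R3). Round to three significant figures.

Parallel bank: R_p = 1/(1/24.1 + 1/1.44 + 1/1.31 + 1/30.2) = 0.6526 Ω.
V_A = 5.63 × 0.6526/4.083 = 0.8999 V.
I(R3) = V_A / R3 = 0.8999/1.31 = 0.6870 A.

I ≈ 0.687 A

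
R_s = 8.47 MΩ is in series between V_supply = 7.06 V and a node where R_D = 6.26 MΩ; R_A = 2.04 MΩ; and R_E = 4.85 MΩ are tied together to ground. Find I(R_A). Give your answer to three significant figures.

I ≈ 0.419 µA

Equivalent of the parallel group: R_p = 1.168 MΩ.
Node voltage V_A = V_supply · R_p/(R_s + R_p) = 7.06 × 0.1212 = 0.8556 V.
Branch current I = V_A/R_A = 0.8556/2.04 = 0.4194 µA.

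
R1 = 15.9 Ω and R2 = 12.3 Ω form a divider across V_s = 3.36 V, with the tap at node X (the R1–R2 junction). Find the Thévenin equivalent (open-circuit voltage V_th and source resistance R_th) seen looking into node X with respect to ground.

V_th ≈ 1.47 V, R_th ≈ 6.94 Ω

With X open, the divider is unloaded: V_th = 3.36 × 12.3/28.20 = 1.466 V.
With V_s suppressed (replaced by a short), R_th = R1 ‖ R2 = (15.90 × 12.3)/(15.90 + 12.3) = 6.935 Ω.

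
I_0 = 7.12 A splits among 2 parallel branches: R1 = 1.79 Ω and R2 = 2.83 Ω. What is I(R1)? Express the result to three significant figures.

I ≈ 4.36 A

Two-branch current divider: I_k = I_0 · R_other/(R_1 + R_2).
I(R1) = 7.12 × 2.83/(1.79 + 2.83) = 7.12 × 0.6126 = 4.361 A.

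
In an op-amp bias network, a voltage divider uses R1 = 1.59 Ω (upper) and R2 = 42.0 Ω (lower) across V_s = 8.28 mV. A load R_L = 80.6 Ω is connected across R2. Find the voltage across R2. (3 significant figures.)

V_out ≈ 7.83 mV

The load sits in parallel with R2, giving an effective lower resistance R2' = R2·R_L/(R2+R_L) = 27.61 Ω.
Voltage divider with the loaded lower leg: V_out = 8.28 × 27.61/(1.59 + 27.61) = 8.28 × 0.9456 = 7.829 mV.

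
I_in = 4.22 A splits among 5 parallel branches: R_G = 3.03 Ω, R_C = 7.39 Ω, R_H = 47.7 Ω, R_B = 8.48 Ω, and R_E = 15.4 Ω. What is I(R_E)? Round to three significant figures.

I ≈ 0.409 A

Conductances: ΣG = 1/3.03 + 1/7.39 + 1/47.7 + 1/8.48 + 1/15.4 = 0.6692 (1/Ω).
By the current-divider rule, I = I_in · G_k/ΣG = 4.22 × 0.09704 = 0.4095 A.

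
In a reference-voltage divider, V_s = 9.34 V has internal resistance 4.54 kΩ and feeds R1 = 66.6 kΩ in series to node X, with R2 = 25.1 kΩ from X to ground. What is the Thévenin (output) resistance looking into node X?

R1' = 4.54 + 66.6 = 71.14 kΩ (source resistance + R1).
Looking into X with the source shorted: R_th = R1'·R2/(R1'+R2) = 71.14 × 25.1/96.24 = 18.55 kΩ.

R_th ≈ 18.6 kΩ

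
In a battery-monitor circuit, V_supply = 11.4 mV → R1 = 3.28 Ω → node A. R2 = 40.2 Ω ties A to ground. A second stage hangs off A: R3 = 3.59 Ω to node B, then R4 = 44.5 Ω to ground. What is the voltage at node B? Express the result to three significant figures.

V_B ≈ 9.17 mV

The second stage (R3 + R4 = 48.09 Ω) loads node A in parallel with R2.
R2 ‖ (R3+R4) = 21.90 Ω.
So V_A = 11.4 × 0.8697 = 9.915 mV.
Stage 2 is unloaded, so V_B = V_A · R4/(R3+R4) = 9.915 × 44.5/48.09 = 9.175 mV.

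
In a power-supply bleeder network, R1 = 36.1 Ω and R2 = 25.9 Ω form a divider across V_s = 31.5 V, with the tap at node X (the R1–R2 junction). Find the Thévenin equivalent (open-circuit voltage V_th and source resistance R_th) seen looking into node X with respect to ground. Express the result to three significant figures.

V_th is the unloaded tap voltage: V_s · R2/(R1+R2) = 31.5 × 0.4177 = 13.16 V.
Looking into X with the source shorted: R_th = R1·R2/(R1+R2) = 36.10 × 25.9/62.00 = 15.08 Ω.

V_th ≈ 13.2 V, R_th ≈ 15.1 Ω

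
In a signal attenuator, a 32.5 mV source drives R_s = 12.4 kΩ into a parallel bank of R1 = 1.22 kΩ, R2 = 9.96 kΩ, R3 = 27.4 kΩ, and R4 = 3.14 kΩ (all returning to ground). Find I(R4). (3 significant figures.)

Parallel bank: R_p = 1/(1/1.22 + 1/9.96 + 1/27.4 + 1/3.14) = 0.7843 kΩ.
V_A = 32.5 × 0.7843/13.18 = 1.933 mV.
I(R4) = V_A / R4 = 1.933/3.14 = 0.6157 µA.

I ≈ 0.616 µA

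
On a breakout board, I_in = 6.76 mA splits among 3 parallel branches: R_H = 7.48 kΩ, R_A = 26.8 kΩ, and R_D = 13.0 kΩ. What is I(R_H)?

Total conductance ΣG = 1/7.48 + 1/26.8 + 1/13.0 = 0.2479 (units of 1/kΩ).
By the current-divider rule, I = I_in · G_k/ΣG = 6.76 × 0.5392 = 3.645 mA.

I ≈ 3.65 mA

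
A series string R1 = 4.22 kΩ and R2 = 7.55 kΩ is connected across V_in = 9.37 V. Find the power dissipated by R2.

P ≈ 4.78 mW

ΣR = 11.77 kΩ → I = 9.37/11.77 = 0.7961 mA.
P(R2) = I²·R2 = (0.7961)² × 7.55 = 4.785 mW.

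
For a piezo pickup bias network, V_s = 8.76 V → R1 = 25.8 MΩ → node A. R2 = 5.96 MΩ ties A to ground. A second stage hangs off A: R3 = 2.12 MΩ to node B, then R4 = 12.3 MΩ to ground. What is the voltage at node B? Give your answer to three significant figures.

V_B ≈ 1.05 V

The second stage (R3 + R4 = 14.42 MΩ) loads node A in parallel with R2.
R2 ‖ (R3+R4) = 4.217 MΩ.
So V_A = 8.76 × 0.1405 = 1.231 V.
V_B = V_A × 0.8530 = 1.050 V.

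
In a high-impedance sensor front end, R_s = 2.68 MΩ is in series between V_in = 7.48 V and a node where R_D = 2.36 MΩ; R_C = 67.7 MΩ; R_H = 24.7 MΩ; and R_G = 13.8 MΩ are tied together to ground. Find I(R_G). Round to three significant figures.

Parallel bank: R_p = 1/(1/2.36 + 1/67.7 + 1/24.7 + 1/13.8) = 1.813 MΩ.
Node voltage V_A = V_in · R_p/(R_s + R_p) = 7.48 × 0.4036 = 3.019 V.
Branch current I = V_A/R_G = 3.019/13.8 = 0.2187 µA.

I ≈ 0.219 µA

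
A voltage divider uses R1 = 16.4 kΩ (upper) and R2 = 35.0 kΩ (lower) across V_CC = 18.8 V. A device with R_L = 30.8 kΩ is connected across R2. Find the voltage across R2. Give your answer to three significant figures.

The load sits in parallel with R2, giving an effective lower resistance R2' = R2·R_L/(R2+R_L) = 16.38 kΩ.
Then V_out = V_CC · R2'/(R1 + R2') = 18.8 × 16.38/32.78 = 9.395 V.

V_out ≈ 9.40 V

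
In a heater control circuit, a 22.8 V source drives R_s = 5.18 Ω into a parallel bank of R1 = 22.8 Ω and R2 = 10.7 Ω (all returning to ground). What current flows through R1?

Equivalent of the parallel group: R_p = 7.282 Ω.
Node voltage V_A = V_s · R_p/(R_s + R_p) = 22.8 × 0.5843 = 13.32 V.
Branch current I = V_A/R1 = 13.32/22.8 = 0.5843 A.

I ≈ 0.584 A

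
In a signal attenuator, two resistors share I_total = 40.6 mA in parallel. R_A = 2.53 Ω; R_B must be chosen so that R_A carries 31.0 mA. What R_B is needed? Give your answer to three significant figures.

Two-branch current divider: I_A = I_total · R_B/(R_A + R_B).
31.0/40.6 = R_B/(R_A + R_B) → R_B = R_A · (0.7635)/(1 − 0.7635) = 2.53 × 3.229 = 8.170 Ω.

R_B ≈ 8.17 Ω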